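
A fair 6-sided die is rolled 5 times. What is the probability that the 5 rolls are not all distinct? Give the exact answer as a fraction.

P(all 5 different) = 6/6 · 5/6 · ··· · 2/6 = 5/54.
P(at least two equal) = 1 − 5/54 = 49/54.

49/54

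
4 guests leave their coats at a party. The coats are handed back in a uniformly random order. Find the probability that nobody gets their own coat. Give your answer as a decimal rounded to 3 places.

0.375

This is the derangement probability: permutations of 4 with no fixed point.
D(4) = 4! · (1 − 1/1! + 1/2! − ··· + (−1)^4/4!) = 9.
P = 9/24 = 3/8 ≈ 0.375.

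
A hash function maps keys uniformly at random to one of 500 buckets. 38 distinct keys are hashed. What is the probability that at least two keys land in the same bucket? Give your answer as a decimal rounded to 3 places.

0.764

It's easier to compute the probability that all 38 are distinct.
P(all distinct) = 500/500 · 499/500 · ··· · 463/500 ≈ 0.236.
So the probability of at least one match is 1 − 0.236 = 0.764.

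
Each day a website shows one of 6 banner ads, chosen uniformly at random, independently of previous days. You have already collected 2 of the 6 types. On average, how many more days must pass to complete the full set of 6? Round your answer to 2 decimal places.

12.50

Starting from 2 distinct types, each trial gives a new one with probability (6−i)/6 when i types are held, so the wait for the next new type is 6/(6−i).
E = 6/4 + 6/3 + 6/2 + 6/1 = 25/2 ≈ 12.50.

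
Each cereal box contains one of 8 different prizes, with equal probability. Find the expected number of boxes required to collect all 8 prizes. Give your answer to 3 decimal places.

21.743

After i distinct types are collected, each trial gives a new one with probability (8−i)/8, so the expected wait for the next new type is 8/(8−i).
E = 8/8 + 8/7 + 8/6 + 8/5 + 8/4 + 8/3 + 8/2 + 8/1 = 761/35 ≈ 21.743.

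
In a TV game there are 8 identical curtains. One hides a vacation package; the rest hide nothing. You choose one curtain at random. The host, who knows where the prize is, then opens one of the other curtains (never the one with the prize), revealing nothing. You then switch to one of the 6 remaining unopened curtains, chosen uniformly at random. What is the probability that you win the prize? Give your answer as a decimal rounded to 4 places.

0.1458

Your original curtain holds the prize with probability 1/8, so the other 7 collectively hold it with probability 7/8.
The host can always find an empty curtain to open, so this doesn't change that 7/8; it is now spread over the 6 remaining unopened curtains.
P(win by switching) = (7/8) · (1/6) = 7/48 ≈ 0.1458.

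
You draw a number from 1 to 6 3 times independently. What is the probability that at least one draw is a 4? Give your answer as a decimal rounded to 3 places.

0.421

P(no draw is a 4) = (5/6)^3 ≈ 0.579.
P(at least one) = 1 − 0.579 = 0.421.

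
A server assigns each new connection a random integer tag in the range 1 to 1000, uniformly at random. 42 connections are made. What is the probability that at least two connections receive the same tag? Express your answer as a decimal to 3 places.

0.582

It's easier to compute the probability that all 42 are distinct.
P(all distinct) = 1000/1000 · 999/1000 · ··· · 959/1000 ≈ 0.418.
So the probability of at least one match is 1 − 0.418 = 0.582.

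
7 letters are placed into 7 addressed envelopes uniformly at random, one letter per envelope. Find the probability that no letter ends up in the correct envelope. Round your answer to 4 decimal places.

This is the derangement probability: permutations of 7 with no fixed point.
D(7) = 7! · (1 − 1/1! + 1/2! − ··· + (−1)^7/7!) = 1854.
P = 1854/5040 = 103/280 ≈ 0.3679.

0.3679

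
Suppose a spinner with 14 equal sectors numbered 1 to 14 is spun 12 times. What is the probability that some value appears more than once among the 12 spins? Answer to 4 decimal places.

0.9992

P(all 12 different) = 14/14 · 13/14 · ··· · 3/14 ≈ 0.0008.
P(at least two equal) = 1 − 0.0008 = 0.9992.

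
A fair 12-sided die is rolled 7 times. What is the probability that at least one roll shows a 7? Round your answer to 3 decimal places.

P(no roll shows a 7) = (11/12)^7 ≈ 0.544.
P(at least one) = 1 − 0.544 = 0.456.

0.456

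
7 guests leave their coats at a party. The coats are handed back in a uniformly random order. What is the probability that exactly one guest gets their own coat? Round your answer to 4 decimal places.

0.3681

Choose which one is fixed: C(7,1) = 7 ways.
The remaining 6 must have no fixed point: D(6) = 265.
P = 7·265/5040 = 53/144 ≈ 0.3681.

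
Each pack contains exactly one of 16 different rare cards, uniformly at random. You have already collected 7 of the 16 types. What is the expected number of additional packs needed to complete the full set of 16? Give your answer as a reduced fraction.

14258/315

Starting from 7 distinct types, each trial gives a new one with probability (16−i)/16 when i types are held, so the wait for the next new type is 16/(16−i).
E = 16/9 + 16/8 + 16/7 + 16/6 + 16/5 + 16/4 + 16/3 + 16/2 + 16/1 = 14258/315.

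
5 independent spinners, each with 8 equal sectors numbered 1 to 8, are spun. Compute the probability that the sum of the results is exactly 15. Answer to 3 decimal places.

There are 8^5 = 32768 equally likely outcomes.
The number of ordered 5-tuples from {1,…,8} summing to 15 is 926.
P(sum = 15) = 926/32768 = 463/16384 ≈ 0.028.

0.028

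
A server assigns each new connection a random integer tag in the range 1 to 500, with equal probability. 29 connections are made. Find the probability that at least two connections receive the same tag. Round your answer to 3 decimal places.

It's easier to compute the probability that all 29 are distinct.
P(all distinct) = 500/500 · 499/500 · ··· · 472/500 ≈ 0.437.
So the probability of at least one match is 1 − 0.437 = 0.563.

0.563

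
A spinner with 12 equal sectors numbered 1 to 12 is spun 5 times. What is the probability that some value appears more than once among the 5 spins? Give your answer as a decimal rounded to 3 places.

0.618

P(all 5 different) = 12/12 · 11/12 · ··· · 8/12 ≈ 0.382.
P(at least two equal) = 1 − 0.382 = 0.618.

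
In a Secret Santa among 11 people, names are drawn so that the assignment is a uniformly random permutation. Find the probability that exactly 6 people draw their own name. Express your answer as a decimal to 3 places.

Choose which 6 of the 11 are fixed: C(11,6) = 462 ways.
The remaining 5 must have no fixed point: D(5) = 44.
P = 462·44/39916800 = 11/21600 ≈ 0.001.

0.001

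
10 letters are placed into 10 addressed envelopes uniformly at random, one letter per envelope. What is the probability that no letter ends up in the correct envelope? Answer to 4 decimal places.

This is the derangement probability: permutations of 10 with no fixed point.
D(10) = 10! · (1 − 1/1! + 1/2! − ··· + (−1)^10/10!) = 1334961.
P = 1334961/3628800 = 16481/44800 ≈ 0.3679.

0.3679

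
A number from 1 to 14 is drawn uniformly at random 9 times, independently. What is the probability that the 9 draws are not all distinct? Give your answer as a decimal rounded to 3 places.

P(all 9 different) = 14/14 · 13/14 · ··· · 6/14 ≈ 0.035.
P(at least two equal) = 1 − 0.035 = 0.965.

0.965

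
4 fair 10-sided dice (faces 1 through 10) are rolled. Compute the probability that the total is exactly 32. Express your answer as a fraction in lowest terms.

There are 10^4 = 10000 equally likely outcomes.
The number of ordered 4-tuples from {1,…,10} summing to 32 is 165.
P(sum = 32) = 165/10000 = 33/2000.

33/2000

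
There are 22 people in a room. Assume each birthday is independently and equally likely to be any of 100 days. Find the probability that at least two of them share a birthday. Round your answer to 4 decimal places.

It's easier to compute the probability that all 22 are distinct.
P(all distinct) = 100/100 · 99/100 · ··· · 79/100 ≈ 0.0824.
So the probability of at least one match is 1 − 0.0824 = 0.9176.

0.9176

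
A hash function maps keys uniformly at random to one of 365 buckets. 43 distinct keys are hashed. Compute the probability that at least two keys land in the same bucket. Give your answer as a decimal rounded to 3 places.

0.924

It's easier to compute the probability that all 43 are distinct.
P(all distinct) = 365/365 · 364/365 · ··· · 323/365 ≈ 0.076.
So the probability of at least one match is 1 − 0.076 = 0.924.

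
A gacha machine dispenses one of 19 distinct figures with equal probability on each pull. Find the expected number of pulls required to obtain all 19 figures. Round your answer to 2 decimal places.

67.41

After i distinct types are collected, each trial gives a new one with probability (19−i)/19, so the expected wait for the next new type is 19/(19−i).
E = 19/19 + 19/18 + 19/17 + 19/16 + 19/15 + 19/14 + 19/13 + 19/12 + 19/11 + 19/10 + 19/9 + 19/8 + 19/7 + 19/6 + 19/5 + 19/4 + 19/3 + 19/2 + 19/1 = 275295799/4084080 ≈ 67.41.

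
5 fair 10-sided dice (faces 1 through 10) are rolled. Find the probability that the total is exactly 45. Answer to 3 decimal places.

There are 10^5 = 100000 equally likely outcomes.
The number of ordered 5-tuples from {1,…,10} summing to 45 is 126.
P(sum = 45) = 126/100000 = 63/50000 ≈ 0.001.

0.001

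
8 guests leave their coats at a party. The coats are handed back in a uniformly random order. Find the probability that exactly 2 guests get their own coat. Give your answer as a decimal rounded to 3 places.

Choose which 2 of the 8 are fixed: C(8,2) = 28 ways.
The remaining 6 must have no fixed point: D(6) = 265.
P = 28·265/40320 = 53/288 ≈ 0.184.

0.184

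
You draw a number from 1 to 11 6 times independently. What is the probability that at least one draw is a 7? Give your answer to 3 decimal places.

P(no draw is a 7) = (10/11)^6 ≈ 0.564.
P(at least one) = 1 − 0.564 = 0.436.

0.436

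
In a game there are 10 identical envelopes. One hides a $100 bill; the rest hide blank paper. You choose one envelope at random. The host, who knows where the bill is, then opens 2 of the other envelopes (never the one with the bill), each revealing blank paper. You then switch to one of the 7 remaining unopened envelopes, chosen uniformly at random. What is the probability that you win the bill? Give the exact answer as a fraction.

9/70

Your original envelope holds the bill with probability 1/10, so the other 9 collectively hold it with probability 9/10.
The host can always find 2 empty envelopes to open, so the reveals don't change that 9/10; it is now spread over the 7 remaining unopened envelopes.
P(win by switching) = (9/10) · (1/7) = 9/70.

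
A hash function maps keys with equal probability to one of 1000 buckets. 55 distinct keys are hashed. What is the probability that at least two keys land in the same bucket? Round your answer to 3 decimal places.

0.780

It's easier to compute the probability that all 55 are distinct.
P(all distinct) = 1000/1000 · 999/1000 · ··· · 946/1000 ≈ 0.220.
So the probability of at least one match is 1 − 0.220 = 0.780.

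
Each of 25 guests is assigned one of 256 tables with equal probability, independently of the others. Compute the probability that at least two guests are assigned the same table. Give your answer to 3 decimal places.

It's easier to compute the probability that all 25 are distinct.
P(all distinct) = 256/256 · 255/256 · ··· · 232/256 ≈ 0.298.
So the probability of at least one match is 1 − 0.298 = 0.702.

0.702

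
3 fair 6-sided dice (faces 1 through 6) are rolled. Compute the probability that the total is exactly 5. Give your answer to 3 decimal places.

0.028

There are 6^3 = 216 equally likely outcomes.
The number of ordered 3-tuples from {1,…,6} summing to 5 is 6.
P(sum = 5) = 6/216 = 1/36 ≈ 0.028.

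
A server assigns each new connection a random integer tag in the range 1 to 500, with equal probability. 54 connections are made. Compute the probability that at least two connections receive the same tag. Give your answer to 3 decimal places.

It's easier to compute the probability that all 54 are distinct.
P(all distinct) = 500/500 · 499/500 · ··· · 447/500 ≈ 0.051.
So the probability of at least one match is 1 − 0.051 = 0.949.

0.949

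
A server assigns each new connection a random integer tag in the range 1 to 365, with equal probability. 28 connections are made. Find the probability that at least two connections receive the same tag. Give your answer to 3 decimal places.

0.654

It's easier to compute the probability that all 28 are distinct.
P(all distinct) = 365/365 · 364/365 · ··· · 338/365 ≈ 0.346.
So the probability of at least one match is 1 − 0.346 = 0.654.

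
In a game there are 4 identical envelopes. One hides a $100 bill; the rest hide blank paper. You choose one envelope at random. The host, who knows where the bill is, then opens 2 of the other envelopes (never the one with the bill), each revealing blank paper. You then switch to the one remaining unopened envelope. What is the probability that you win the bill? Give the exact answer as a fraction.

3/4

Your original envelope holds the bill with probability 1/4, so the other 3 collectively hold it with probability 3/4.
The host can always find 2 empty envelopes to open, so the reveals don't change that 3/4; it is now spread over the 1 remaining unopened envelope.
P(win by switching) = (3/4) · (1/1) = 3/4.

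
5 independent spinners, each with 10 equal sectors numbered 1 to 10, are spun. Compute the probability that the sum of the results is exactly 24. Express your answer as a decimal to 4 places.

0.0528

There are 10^5 = 100000 equally likely outcomes.
The number of ordered 5-tuples from {1,…,10} summing to 24 is 5280.
P(sum = 24) = 5280/100000 = 33/625 ≈ 0.0528.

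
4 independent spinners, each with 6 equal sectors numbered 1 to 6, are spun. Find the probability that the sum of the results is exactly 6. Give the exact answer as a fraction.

5/648

There are 6^4 = 1296 equally likely outcomes.
The number of ordered 4-tuples from {1,…,6} summing to 6 is 10.
P(sum = 6) = 10/1296 = 5/648.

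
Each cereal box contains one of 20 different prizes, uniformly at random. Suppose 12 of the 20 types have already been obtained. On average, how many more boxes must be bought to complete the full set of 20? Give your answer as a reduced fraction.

Starting from 12 distinct types, each trial gives a new one with probability (20−i)/20 when i types are held, so the wait for the next new type is 20/(20−i).
E = 20/8 + 20/7 + 20/6 + 20/5 + 20/4 + 20/3 + 20/2 + 20/1 = 761/14.

761/14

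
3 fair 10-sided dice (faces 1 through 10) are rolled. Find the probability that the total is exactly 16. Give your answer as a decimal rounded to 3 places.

0.075

There are 10^3 = 1000 equally likely outcomes.
The number of ordered 3-tuples from {1,…,10} summing to 16 is 75.
P(sum = 16) = 75/1000 = 3/40 ≈ 0.075.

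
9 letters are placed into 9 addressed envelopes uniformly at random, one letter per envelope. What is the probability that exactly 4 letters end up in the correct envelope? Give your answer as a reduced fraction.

11/720

Choose which 4 of the 9 are fixed: C(9,4) = 126 ways.
The remaining 5 must have no fixed point: D(5) = 44.
P = 126·44/362880 = 11/720.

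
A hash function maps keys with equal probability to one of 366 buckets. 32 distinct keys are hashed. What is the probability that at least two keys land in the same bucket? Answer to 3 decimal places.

It's easier to compute the probability that all 32 are distinct.
P(all distinct) = 366/366 · 365/366 · ··· · 335/366 ≈ 0.248.
So the probability of at least one match is 1 − 0.248 = 0.752.

0.752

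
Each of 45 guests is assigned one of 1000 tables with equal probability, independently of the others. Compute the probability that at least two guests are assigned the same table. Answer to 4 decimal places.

It's easier to compute the probability that all 45 are distinct.
P(all distinct) = 1000/1000 · 999/1000 · ··· · 956/1000 ≈ 0.3660.
So the probability of at least one match is 1 − 0.3660 = 0.6340.

0.6340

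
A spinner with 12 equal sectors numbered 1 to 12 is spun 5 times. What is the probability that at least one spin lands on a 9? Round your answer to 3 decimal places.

0.353

P(no spin lands on a 9) = (11/12)^5 ≈ 0.647.
P(at least one) = 1 − 0.647 = 0.353.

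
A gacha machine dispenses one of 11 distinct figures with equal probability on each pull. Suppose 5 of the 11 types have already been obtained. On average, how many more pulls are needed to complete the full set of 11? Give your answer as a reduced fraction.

539/20

Starting from 5 distinct types, each trial gives a new one with probability (11−i)/11 when i types are held, so the wait for the next new type is 11/(11−i).
E = 11/6 + 11/5 + 11/4 + 11/3 + 11/2 + 11/1 = 539/20.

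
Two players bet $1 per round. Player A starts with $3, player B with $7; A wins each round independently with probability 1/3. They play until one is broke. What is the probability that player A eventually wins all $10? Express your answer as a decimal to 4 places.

Let r = q/p = (2/3)/(1/3) = 2. The recurrence P(i) = p·P(i+1) + q·P(i−1) with P(0)=0, P(10)=1 gives P(i) = (1 − r^i)/(1 − r^10).
P(3) = (1 − (2)^3) / (1 − (2)^10) = 7/1023 ≈ 0.0068.

0.0068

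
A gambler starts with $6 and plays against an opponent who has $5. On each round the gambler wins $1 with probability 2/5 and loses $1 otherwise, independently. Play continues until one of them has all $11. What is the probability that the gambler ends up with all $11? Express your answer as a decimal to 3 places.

Let r = q/p = (3/5)/(2/5) = 3/2. The recurrence P(i) = p·P(i+1) + q·P(i−1) with P(0)=0, P(11)=1 gives P(i) = (1 − r^i)/(1 − r^11).
P(6) = (1 − (3/2)^6) / (1 − (3/2)^11) = 21280/175099 ≈ 0.122.

0.122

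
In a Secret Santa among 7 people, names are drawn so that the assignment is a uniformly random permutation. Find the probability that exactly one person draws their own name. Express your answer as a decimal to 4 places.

0.3681

Choose which one is fixed: C(7,1) = 7 ways.
The remaining 6 must have no fixed point: D(6) = 265.
P = 7·265/5040 = 53/144 ≈ 0.3681.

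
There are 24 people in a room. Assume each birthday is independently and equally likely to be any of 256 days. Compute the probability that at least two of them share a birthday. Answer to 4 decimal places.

0.6713

It's easier to compute the probability that all 24 are distinct.
P(all distinct) = 256/256 · 255/256 · ··· · 233/256 ≈ 0.3287.
So the probability of at least one match is 1 − 0.3287 = 0.6713.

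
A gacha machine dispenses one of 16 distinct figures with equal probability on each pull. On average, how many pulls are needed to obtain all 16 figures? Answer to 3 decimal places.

54.092

After i distinct types are collected, each trial gives a new one with probability (16−i)/16, so the expected wait for the next new type is 16/(16−i).
E = 16/16 + 16/15 + 16/14 + 16/13 + 16/12 + 16/11 + 16/10 + 16/9 + 16/8 + 16/7 + 16/6 + 16/5 + 16/4 + 16/3 + 16/2 + 16/1 = 2436559/45045 ≈ 54.092.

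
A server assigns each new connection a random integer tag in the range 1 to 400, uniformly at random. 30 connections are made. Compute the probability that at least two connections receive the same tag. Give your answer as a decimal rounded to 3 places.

0.672

It's easier to compute the probability that all 30 are distinct.
P(all distinct) = 400/400 · 399/400 · ··· · 371/400 ≈ 0.328.
So the probability of at least one match is 1 − 0.328 = 0.672.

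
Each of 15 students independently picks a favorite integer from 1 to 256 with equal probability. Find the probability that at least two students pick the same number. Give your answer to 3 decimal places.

0.342

It's easier to compute the probability that all 15 are distinct.
P(all distinct) = 256/256 · 255/256 · ··· · 242/256 ≈ 0.658.
So the probability of at least one match is 1 − 0.658 = 0.342.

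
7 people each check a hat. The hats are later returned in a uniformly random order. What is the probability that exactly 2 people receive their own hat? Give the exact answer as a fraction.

Choose which 2 of the 7 are fixed: C(7,2) = 21 ways.
The remaining 5 must have no fixed point: D(5) = 44.
P = 21·44/5040 = 11/60.

11/60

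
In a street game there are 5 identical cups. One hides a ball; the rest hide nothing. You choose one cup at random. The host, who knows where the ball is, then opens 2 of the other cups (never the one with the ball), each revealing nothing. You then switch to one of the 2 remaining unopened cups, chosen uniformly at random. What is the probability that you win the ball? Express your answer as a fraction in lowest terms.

2/5

Your original cup holds the ball with probability 1/5, so the other 4 collectively hold it with probability 4/5.
The host can always find 2 empty cups to open, so the reveals don't change that 4/5; it is now spread over the 2 remaining unopened cups.
P(win by switching) = (4/5) · (1/2) = 2/5.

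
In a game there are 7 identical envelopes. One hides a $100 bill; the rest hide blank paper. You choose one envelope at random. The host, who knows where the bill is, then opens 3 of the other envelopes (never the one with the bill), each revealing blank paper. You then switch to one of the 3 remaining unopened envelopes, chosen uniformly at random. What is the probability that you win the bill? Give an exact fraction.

2/7

Your original envelope holds the bill with probability 1/7, so the other 6 collectively hold it with probability 6/7.
The host can always find 3 empty envelopes to open, so the reveals don't change that 6/7; it is now spread over the 3 remaining unopened envelopes.
P(win by switching) = (6/7) · (1/3) = 2/7.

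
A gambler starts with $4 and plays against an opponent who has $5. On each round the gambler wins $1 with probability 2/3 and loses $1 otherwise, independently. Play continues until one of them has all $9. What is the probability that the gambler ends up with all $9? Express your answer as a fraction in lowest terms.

480/511

Let r = q/p = (1/3)/(2/3) = 1/2. The recurrence P(i) = p·P(i+1) + q·P(i−1) with P(0)=0, P(9)=1 gives P(i) = (1 − r^i)/(1 − r^9).
P(4) = (1 − (1/2)^4) / (1 − (1/2)^9) = 480/511.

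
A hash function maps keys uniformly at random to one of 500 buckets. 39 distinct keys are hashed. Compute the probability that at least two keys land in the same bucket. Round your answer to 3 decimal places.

0.782

It's easier to compute the probability that all 39 are distinct.
P(all distinct) = 500/500 · 499/500 · ··· · 462/500 ≈ 0.218.
So the probability of at least one match is 1 − 0.218 = 0.782.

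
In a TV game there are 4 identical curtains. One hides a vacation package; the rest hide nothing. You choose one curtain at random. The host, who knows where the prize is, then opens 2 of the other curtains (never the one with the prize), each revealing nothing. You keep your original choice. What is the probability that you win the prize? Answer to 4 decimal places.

0.2500

The host can always open 2 empty curtains regardless of your choice, so the reveals give no information about your original curtain.
P(win by staying) = 1/4 ≈ 0.2500.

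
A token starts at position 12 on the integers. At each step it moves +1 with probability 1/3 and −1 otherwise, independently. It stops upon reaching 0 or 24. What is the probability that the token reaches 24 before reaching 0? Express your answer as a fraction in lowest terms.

Let r = q/p = (2/3)/(1/3) = 2. The recurrence P(i) = p·P(i+1) + q·P(i−1) with P(0)=0, P(24)=1 gives P(i) = (1 − r^i)/(1 − r^24).
P(12) = (1 − (2)^12) / (1 − (2)^24) = 1/4097.

1/4097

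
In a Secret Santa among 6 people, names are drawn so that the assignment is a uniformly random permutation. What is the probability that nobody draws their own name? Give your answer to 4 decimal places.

This is the derangement probability: permutations of 6 with no fixed point.
D(6) = 6! · (1 − 1/1! + 1/2! − ··· + (−1)^6/6!) = 265.
P = 265/720 = 53/144 ≈ 0.3681.

0.3681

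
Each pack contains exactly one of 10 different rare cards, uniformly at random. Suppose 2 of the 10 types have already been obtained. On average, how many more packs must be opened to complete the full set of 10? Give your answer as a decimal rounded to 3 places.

27.179

Starting from 2 distinct types, each trial gives a new one with probability (10−i)/10 when i types are held, so the wait for the next new type is 10/(10−i).
E = 10/8 + 10/7 + 10/6 + 10/5 + 10/4 + 10/3 + 10/2 + 10/1 = 761/28 ≈ 27.179.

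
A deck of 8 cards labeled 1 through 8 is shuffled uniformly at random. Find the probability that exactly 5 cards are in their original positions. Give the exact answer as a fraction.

1/360

Choose which 5 of the 8 are fixed: C(8,5) = 56 ways.
The remaining 3 must have no fixed point: D(3) = 2.
P = 56·2/40320 = 1/360.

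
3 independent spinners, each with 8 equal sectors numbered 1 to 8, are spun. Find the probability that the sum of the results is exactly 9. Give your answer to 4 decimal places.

There are 8^3 = 512 equally likely outcomes.
The number of ordered 3-tuples from {1,…,8} summing to 9 is 28.
P(sum = 9) = 28/512 = 7/128 ≈ 0.0547.

0.0547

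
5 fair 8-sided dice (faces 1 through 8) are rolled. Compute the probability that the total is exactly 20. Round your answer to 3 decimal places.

There are 8^5 = 32768 equally likely outcomes.
The number of ordered 5-tuples from {1,…,8} summing to 20 is 2226.
P(sum = 20) = 2226/32768 = 1113/16384 ≈ 0.068.

0.068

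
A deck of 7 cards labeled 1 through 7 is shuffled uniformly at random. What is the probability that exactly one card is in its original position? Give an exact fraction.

Choose which one is fixed: C(7,1) = 7 ways.
The remaining 6 must have no fixed point: D(6) = 265.
P = 7·265/5040 = 53/144.

53/144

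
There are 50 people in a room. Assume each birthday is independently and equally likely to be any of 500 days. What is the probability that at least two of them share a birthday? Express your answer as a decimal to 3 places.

It's easier to compute the probability that all 50 are distinct.
P(all distinct) = 500/500 · 499/500 · ··· · 451/500 ≈ 0.079.
So the probability of at least one match is 1 − 0.079 = 0.921.

0.921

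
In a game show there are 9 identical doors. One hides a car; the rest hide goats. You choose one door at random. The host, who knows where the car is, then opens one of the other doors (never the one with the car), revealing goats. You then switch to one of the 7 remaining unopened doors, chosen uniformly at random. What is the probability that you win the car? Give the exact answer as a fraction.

Your original door holds the car with probability 1/9, so the other 8 collectively hold it with probability 8/9.
The host can always find an empty door to open, so this doesn't change that 8/9; it is now spread over the 7 remaining unopened doors.
P(win by switching) = (8/9) · (1/7) = 8/63.

8/63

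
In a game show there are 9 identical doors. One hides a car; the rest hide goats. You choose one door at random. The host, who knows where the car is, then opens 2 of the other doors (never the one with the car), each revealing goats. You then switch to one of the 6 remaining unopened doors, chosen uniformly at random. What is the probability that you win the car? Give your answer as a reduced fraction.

4/27

Your original door holds the car with probability 1/9, so the other 8 collectively hold it with probability 8/9.
The host can always find 2 empty doors to open, so the reveals don't change that 8/9; it is now spread over the 6 remaining unopened doors.
P(win by switching) = (8/9) · (1/6) = 4/27.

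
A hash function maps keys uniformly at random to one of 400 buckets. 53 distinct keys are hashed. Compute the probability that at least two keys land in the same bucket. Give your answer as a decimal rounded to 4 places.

0.9729

It's easier to compute the probability that all 53 are distinct.
P(all distinct) = 400/400 · 399/400 · ··· · 348/400 ≈ 0.0271.
So the probability of at least one match is 1 − 0.0271 = 0.9729.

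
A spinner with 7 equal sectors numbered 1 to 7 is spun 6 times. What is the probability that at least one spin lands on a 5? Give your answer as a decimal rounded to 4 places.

P(no spin lands on a 5) = (6/7)^6 ≈ 0.3966.
P(at least one) = 1 − 0.3966 = 0.6034.

0.6034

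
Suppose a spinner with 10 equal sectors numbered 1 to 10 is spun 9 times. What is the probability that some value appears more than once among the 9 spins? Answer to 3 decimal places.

0.996

P(all 9 different) = 10/10 · 9/10 · ··· · 2/10 ≈ 0.004.
P(at least two equal) = 1 − 0.004 = 0.996.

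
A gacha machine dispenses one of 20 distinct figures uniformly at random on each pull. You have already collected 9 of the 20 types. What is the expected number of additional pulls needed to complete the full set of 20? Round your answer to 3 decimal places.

60.398

Starting from 9 distinct types, each trial gives a new one with probability (20−i)/20 when i types are held, so the wait for the next new type is 20/(20−i).
E = 20/11 + 20/10 + 20/9 + 20/8 + 20/7 + 20/6 + 20/5 + 20/4 + 20/3 + 20/2 + 20/1 = 83711/1386 ≈ 60.398.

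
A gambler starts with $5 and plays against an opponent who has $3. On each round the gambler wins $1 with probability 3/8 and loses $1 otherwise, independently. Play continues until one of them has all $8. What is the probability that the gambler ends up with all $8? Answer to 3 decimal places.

0.203

Let r = q/p = (5/8)/(3/8) = 5/3. The recurrence P(i) = p·P(i+1) + q·P(i−1) with P(0)=0, P(8)=1 gives P(i) = (1 − r^i)/(1 − r^8).
P(5) = (1 − (5/3)^5) / (1 − (5/3)^8) = 38907/192032 ≈ 0.203.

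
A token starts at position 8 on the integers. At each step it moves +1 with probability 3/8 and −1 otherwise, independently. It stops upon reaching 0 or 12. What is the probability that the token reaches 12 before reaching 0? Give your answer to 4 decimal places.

0.1277

Let r = q/p = (5/8)/(3/8) = 5/3. The recurrence P(i) = p·P(i+1) + q·P(i−1) with P(0)=0, P(12)=1 gives P(i) = (1 − r^i)/(1 − r^12).
P(8) = (1 − (5/3)^8) / (1 − (5/3)^12) = 57186/447811 ≈ 0.1277.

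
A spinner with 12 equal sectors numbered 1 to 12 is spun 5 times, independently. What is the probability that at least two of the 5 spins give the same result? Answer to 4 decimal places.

0.6181

P(all 5 different) = 12/12 · 11/12 · ··· · 8/12 ≈ 0.3819.
P(at least two equal) = 1 − 0.3819 = 0.6181.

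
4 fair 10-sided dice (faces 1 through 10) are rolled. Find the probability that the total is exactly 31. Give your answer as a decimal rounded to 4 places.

0.0220

There are 10^4 = 10000 equally likely outcomes.
The number of ordered 4-tuples from {1,…,10} summing to 31 is 220.
P(sum = 31) = 220/10000 = 11/500 ≈ 0.0220.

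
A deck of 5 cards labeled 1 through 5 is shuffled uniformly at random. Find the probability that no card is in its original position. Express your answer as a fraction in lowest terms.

This is the derangement probability: permutations of 5 with no fixed point.
D(5) = 5! · (1 − 1/1! + 1/2! − ··· + (−1)^5/5!) = 44.
P = 44/120 = 11/30.

11/30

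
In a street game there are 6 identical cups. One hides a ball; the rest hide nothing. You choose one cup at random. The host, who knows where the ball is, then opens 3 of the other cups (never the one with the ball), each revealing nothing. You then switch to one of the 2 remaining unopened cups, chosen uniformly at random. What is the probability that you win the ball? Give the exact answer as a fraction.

5/12

Your original cup holds the ball with probability 1/6, so the other 5 collectively hold it with probability 5/6.
The host can always find 3 empty cups to open, so the reveals don't change that 5/6; it is now spread over the 2 remaining unopened cups.
P(win by switching) = (5/6) · (1/2) = 5/12.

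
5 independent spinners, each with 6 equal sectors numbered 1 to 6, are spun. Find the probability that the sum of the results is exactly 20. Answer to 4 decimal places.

0.0837

There are 6^5 = 7776 equally likely outcomes.
The number of ordered 5-tuples from {1,…,6} summing to 20 is 651.
P(sum = 20) = 651/7776 = 217/2592 ≈ 0.0837.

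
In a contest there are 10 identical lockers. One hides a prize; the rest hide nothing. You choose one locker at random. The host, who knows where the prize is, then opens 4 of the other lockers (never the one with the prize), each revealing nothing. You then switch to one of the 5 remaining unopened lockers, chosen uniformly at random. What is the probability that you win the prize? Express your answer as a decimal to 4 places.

Your original locker holds the prize with probability 1/10, so the other 9 collectively hold it with probability 9/10.
The host can always find 4 empty lockers to open, so the reveals don't change that 9/10; it is now spread over the 5 remaining unopened lockers.
P(win by switching) = (9/10) · (1/5) = 9/50 ≈ 0.1800.

0.1800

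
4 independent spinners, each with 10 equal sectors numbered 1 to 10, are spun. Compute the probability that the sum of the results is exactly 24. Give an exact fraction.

633/10000

There are 10^4 = 10000 equally likely outcomes.
The number of ordered 4-tuples from {1,…,10} summing to 24 is 633.
P(sum = 24) = 633/10000.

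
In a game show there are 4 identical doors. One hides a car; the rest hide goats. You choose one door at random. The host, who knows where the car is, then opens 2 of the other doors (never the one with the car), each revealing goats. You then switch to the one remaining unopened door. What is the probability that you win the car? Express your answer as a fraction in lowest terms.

3/4

Your original door holds the car with probability 1/4, so the other 3 collectively hold it with probability 3/4.
The host can always find 2 empty doors to open, so the reveals don't change that 3/4; it is now spread over the 1 remaining unopened door.
P(win by switching) = (3/4) · (1/1) = 3/4.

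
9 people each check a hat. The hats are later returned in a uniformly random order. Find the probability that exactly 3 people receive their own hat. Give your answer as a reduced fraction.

53/864

Choose which 3 of the 9 are fixed: C(9,3) = 84 ways.
The remaining 6 must have no fixed point: D(6) = 265.
P = 84·265/362880 = 53/864.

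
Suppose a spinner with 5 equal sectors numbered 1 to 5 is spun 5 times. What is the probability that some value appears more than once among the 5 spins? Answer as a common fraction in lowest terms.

601/625

P(all 5 different) = 5/5 · 4/5 · ··· · 1/5 = 24/625.
P(at least two equal) = 1 − 24/625 = 601/625.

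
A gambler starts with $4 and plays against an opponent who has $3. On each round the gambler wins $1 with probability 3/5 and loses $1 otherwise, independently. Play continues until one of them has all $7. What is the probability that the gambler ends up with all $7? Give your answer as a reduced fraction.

1755/2059

Let r = q/p = (2/5)/(3/5) = 2/3. The recurrence P(i) = p·P(i+1) + q·P(i−1) with P(0)=0, P(7)=1 gives P(i) = (1 − r^i)/(1 − r^7).
P(4) = (1 − (2/3)^4) / (1 − (2/3)^7) = 1755/2059.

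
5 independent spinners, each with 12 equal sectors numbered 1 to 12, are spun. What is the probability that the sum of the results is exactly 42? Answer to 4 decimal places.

0.0252

There are 12^5 = 248832 equally likely outcomes.
The number of ordered 5-tuples from {1,…,12} summing to 42 is 6265.
P(sum = 42) = 6265/248832 ≈ 0.0252.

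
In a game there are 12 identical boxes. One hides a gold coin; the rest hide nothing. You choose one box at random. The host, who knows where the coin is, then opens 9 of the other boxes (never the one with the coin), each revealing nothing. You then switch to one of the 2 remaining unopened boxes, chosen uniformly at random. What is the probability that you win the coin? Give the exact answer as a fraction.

11/24

Your original box holds the coin with probability 1/12, so the other 11 collectively hold it with probability 11/12.
The host can always find 9 empty boxes to open, so the reveals don't change that 11/12; it is now spread over the 2 remaining unopened boxes.
P(win by switching) = (11/12) · (1/2) = 11/24.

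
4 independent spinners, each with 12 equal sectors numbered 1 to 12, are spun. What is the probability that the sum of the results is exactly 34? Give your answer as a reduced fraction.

5/162

There are 12^4 = 20736 equally likely outcomes.
The number of ordered 4-tuples from {1,…,12} summing to 34 is 640.
P(sum = 34) = 640/20736 = 5/162.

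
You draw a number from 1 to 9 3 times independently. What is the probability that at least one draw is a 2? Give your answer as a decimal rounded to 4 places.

0.2977

P(no draw is a 2) = (8/9)^3 ≈ 0.7023.
P(at least one) = 1 − 0.7023 = 0.2977.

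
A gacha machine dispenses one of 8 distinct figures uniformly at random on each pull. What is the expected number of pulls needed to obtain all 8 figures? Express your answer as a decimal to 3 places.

After i distinct types are collected, each trial gives a new one with probability (8−i)/8, so the expected wait for the next new type is 8/(8−i).
E = 8/8 + 8/7 + 8/6 + 8/5 + 8/4 + 8/3 + 8/2 + 8/1 = 761/35 ≈ 21.743.

21.743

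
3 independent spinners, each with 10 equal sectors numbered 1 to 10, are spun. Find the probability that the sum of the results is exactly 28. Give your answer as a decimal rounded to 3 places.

0.006

There are 10^3 = 1000 equally likely outcomes.
The number of ordered 3-tuples from {1,…,10} summing to 28 is 6.
P(sum = 28) = 6/1000 = 3/500 ≈ 0.006.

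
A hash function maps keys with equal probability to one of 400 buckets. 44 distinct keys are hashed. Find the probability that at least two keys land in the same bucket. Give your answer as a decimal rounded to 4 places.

0.9142

It's easier to compute the probability that all 44 are distinct.
P(all distinct) = 400/400 · 399/400 · ··· · 357/400 ≈ 0.0858.
So the probability of at least one match is 1 − 0.0858 = 0.9142.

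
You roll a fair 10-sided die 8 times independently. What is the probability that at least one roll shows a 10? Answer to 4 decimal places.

0.5695

P(no roll shows a 10) = (9/10)^8 ≈ 0.4305.
P(at least one) = 1 − 0.4305 = 0.5695.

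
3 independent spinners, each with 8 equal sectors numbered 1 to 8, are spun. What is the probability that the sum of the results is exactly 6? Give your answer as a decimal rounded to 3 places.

There are 8^3 = 512 equally likely outcomes.
The number of ordered 3-tuples from {1,…,8} summing to 6 is 10.
P(sum = 6) = 10/512 = 5/256 ≈ 0.020.

0.020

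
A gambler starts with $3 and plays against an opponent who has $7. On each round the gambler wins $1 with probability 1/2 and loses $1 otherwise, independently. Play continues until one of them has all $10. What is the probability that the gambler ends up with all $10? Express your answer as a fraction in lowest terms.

With a fair step, P(i) = ½P(i−1) + ½P(i+1) with P(0)=0, P(10)=1 has the linear solution P(i) = i/10.
P(3) = 3/10.

3/10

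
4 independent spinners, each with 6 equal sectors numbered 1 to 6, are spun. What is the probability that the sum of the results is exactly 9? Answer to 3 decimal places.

There are 6^4 = 1296 equally likely outcomes.
The number of ordered 4-tuples from {1,…,6} summing to 9 is 56.
P(sum = 9) = 56/1296 = 7/162 ≈ 0.043.

0.043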